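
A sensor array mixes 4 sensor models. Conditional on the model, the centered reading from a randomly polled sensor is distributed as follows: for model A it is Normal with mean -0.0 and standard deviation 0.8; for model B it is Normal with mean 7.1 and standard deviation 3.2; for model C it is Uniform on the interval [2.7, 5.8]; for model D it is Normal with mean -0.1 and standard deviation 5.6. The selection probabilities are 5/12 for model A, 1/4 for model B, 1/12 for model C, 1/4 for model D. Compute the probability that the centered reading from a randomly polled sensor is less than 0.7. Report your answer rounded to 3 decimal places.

0.482

Conditional on each model, P(X < 0.7): A: 0.809213; B: 0.0227501; C: 0; D: 0.556798.
By total probability, P(X < 0.7) = 0.416667·0.809213 + 0.25·0.0227501 + 0.0833333·0 + 0.25·0.556798 = 0.482059.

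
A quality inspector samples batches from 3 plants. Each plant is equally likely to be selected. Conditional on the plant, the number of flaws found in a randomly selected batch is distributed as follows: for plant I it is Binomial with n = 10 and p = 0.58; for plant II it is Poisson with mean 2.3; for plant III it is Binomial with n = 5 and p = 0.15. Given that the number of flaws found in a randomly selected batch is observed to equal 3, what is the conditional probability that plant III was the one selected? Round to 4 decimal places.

Likelihoods P(X=3 | ·): I: 0.0539772; II: 0.203308; III: 0.0243844.
Posterior ∝ prior × likelihood. Numerator for III: 0.333333·0.0243844 = 0.00812812.
Normalizing constant: 0.333333·0.0539772 + 0.333333·0.203308 + 0.333333·0.0243844 = 0.0938899.
P(III | observation) = 0.00812812 / 0.0938899 = 0.0865708.

0.0866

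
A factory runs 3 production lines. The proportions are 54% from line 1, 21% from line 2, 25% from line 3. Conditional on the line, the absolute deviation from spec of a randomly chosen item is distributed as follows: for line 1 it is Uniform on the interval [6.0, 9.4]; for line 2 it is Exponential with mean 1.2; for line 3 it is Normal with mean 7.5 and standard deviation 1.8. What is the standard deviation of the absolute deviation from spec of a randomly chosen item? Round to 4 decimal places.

2.9177

Per component, 1: μ=7.7, E[X²]=60.2533; 2: μ=1.2, E[X²]=2.88; 3: μ=7.5, E[X²]=59.49.
E[X] = 0.54·7.7 + 0.21·1.2 + 0.25·7.5 = 6.285.
E[X²] = 0.54·60.2533 + 0.21·2.88 + 0.25·59.49 = 48.0141.
Var(X) = E[X²] − (E[X])² = 48.0141 − 39.5012 = 8.51288.
SD(X) = √8.51288 = 2.91768.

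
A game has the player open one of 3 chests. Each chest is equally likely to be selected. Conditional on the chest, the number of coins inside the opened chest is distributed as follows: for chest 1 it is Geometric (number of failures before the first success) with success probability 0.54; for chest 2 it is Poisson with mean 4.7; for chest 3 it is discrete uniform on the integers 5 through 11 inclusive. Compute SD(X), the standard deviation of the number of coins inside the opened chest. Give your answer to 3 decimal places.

Per component, 1: μ=0.851852, E[X²]=2.30316; 2: μ=4.7, E[X²]=26.79; 3: μ=8, E[X²]=68.
E[X] = 0.333333·0.851852 + 0.333333·4.7 + 0.333333·8 = 4.51728.
E[X²] = 0.333333·2.30316 + 0.333333·26.79 + 0.333333·68 = 32.3644.
Var(X) = E[X²] − (E[X])² = 32.3644 − 20.4059 = 11.9585.
SD(X) = √11.9585 = 3.45811.

3.458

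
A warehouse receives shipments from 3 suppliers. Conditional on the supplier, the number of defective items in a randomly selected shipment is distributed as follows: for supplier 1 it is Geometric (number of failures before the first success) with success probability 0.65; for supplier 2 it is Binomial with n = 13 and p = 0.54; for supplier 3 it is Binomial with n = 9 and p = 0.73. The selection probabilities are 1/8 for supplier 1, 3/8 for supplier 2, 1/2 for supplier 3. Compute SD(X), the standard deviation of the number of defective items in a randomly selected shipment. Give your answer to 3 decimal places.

2.546

Per component, 1: μ=0.538462, E[X²]=1.11834; 2: μ=7.02, E[X²]=52.5096; 3: μ=6.57, E[X²]=44.9388.
E[X] = 0.125·0.538462 + 0.375·7.02 + 0.5·6.57 = 5.98481.
E[X²] = 0.125·1.11834 + 0.375·52.5096 + 0.5·44.9388 = 42.3003.
Var(X) = E[X²] − (E[X])² = 42.3003 − 35.8179 = 6.48237.
SD(X) = √6.48237 = 2.54605.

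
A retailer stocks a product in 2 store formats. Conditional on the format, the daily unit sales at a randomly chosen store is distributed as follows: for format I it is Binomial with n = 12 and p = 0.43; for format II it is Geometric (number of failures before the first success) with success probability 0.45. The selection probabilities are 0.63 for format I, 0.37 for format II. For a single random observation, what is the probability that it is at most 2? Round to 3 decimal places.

Conditional on each format, P(X ≤ 2): I: 0.0560047; II: 0.833625.
By total probability, P(X ≤ 2) = 0.63·0.0560047 + 0.37·0.833625 = 0.343724.

0.344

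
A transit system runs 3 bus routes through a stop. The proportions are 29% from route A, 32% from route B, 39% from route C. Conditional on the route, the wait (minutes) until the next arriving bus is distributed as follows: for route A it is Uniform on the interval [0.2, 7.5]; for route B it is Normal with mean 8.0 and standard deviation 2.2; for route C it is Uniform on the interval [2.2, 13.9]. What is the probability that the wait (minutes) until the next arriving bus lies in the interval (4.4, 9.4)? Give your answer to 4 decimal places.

Conditional on each route, P(4.4 < X < 9.4): A: 0.424658; B: 0.686849; C: 0.42735.
By total probability, P(4.4 < X < 9.4) = 0.29·0.424658 + 0.32·0.686849 + 0.39·0.42735 = 0.509609.

0.5096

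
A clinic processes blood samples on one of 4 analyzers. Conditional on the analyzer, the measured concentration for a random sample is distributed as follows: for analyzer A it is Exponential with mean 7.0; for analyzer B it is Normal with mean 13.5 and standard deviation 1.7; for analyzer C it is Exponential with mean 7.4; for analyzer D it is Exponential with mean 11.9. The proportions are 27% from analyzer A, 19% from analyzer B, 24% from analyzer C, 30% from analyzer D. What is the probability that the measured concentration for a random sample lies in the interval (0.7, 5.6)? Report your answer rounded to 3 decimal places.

Conditional on each analyzer, P(0.7 < X < 5.6): A: 0.455508; B: 1.68351e-06; C: 0.440556; D: 0.318238.
By total probability, P(0.7 < X < 5.6) = 0.27·0.455508 + 0.19·1.68351e-06 + 0.24·0.440556 + 0.3·0.318238 = 0.324193.

0.324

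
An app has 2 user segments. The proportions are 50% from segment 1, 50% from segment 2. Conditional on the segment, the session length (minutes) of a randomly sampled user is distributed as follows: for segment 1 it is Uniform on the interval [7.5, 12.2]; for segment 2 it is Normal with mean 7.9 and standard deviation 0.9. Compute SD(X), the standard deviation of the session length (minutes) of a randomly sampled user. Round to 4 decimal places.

Per component, 1: μ=9.85, E[X²]=98.8633; 2: μ=7.9, E[X²]=63.22.
E[X] = 0.5·9.85 + 0.5·7.9 = 8.875.
E[X²] = 0.5·98.8633 + 0.5·63.22 = 81.0417.
Var(X) = E[X²] − (E[X])² = 81.0417 − 78.7656 = 2.27604.
SD(X) = √2.27604 = 1.50866.

1.5087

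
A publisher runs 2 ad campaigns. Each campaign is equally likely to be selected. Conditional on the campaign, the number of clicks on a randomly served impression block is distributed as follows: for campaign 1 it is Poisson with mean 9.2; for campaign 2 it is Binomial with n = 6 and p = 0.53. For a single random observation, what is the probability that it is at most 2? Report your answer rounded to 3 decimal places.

0.147

Conditional on each campaign, P(X ≤ 2): 1: 0.00530659; 2: 0.289316.
By total probability, P(X ≤ 2) = 0.5·0.00530659 + 0.5·0.289316 = 0.147311.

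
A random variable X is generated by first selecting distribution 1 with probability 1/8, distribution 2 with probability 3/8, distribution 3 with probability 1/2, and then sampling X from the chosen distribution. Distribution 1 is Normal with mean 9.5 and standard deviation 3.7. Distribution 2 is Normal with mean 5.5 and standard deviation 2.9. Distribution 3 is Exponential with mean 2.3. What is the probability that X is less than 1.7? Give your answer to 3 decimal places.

0.299

Conditional on each component, P(X < 1.7): 1: 0.0175108; 2: 0.0950396; 3: 0.522471.
By total probability, P(X < 1.7) = 0.125·0.0175108 + 0.375·0.0950396 + 0.5·0.522471 = 0.299064.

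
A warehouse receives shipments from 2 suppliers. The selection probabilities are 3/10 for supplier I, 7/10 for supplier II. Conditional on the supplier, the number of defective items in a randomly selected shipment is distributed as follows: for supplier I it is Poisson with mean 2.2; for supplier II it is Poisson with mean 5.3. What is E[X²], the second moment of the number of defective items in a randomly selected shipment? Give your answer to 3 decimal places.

25.485

For each component E[X²] = Var + (mean)², giving I: 7.04; II: 33.39.
Overall E[X²] = 0.3·7.04 + 0.7·33.39 = 25.485.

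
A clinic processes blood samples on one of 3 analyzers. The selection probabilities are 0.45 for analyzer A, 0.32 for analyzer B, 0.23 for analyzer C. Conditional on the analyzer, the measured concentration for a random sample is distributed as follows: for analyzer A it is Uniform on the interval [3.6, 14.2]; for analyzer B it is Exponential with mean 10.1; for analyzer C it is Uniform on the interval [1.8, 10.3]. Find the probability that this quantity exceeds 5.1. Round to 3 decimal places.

Conditional on each analyzer, P(X > 5.1): A: 0.858491; B: 0.603535; C: 0.611765.
By total probability, P(X > 5.1) = 0.45·0.858491 + 0.32·0.603535 + 0.23·0.611765 = 0.720158.

0.720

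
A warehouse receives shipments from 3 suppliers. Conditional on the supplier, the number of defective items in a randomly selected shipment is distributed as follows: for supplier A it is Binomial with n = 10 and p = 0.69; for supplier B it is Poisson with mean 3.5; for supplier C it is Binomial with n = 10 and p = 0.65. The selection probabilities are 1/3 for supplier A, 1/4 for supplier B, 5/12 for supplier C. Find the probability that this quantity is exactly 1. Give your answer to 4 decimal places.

0.0267

Conditional on each supplier, P(X = 1): A: 0.000182433; B: 0.105691; C: 0.000512302.
By total probability, P(X = 1) = 0.333333·0.000182433 + 0.25·0.105691 + 0.416667·0.000512302 = 0.026697.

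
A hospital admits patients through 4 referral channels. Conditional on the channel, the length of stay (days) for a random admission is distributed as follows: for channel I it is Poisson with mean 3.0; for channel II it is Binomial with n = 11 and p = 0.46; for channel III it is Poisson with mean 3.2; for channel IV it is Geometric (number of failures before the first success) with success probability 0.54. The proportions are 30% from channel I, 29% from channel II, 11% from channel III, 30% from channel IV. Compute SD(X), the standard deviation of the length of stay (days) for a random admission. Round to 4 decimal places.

2.2664

Per component, I: μ=3, E[X²]=12; II: μ=5.06, E[X²]=28.336; III: μ=3.2, E[X²]=13.44; IV: μ=0.851852, E[X²]=2.30316.
E[X] = 0.3·3 + 0.29·5.06 + 0.11·3.2 + 0.3·0.851852 = 2.97496.
E[X²] = 0.3·12 + 0.29·28.336 + 0.11·13.44 + 0.3·2.30316 = 13.9868.
Var(X) = E[X²] − (E[X])² = 13.9868 − 8.85036 = 5.13643.
SD(X) = √5.13643 = 2.26637.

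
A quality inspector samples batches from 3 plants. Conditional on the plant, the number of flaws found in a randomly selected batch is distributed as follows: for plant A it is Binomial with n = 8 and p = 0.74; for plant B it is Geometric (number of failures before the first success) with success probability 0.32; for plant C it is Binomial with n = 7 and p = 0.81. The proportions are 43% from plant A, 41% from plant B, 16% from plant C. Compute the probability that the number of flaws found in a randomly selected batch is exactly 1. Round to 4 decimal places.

0.0895

Conditional on each plant, P(X = 1): A: 0.000475483; B: 0.2176; C: 0.00026675.
By total probability, P(X = 1) = 0.43·0.000475483 + 0.41·0.2176 + 0.16·0.00026675 = 0.0894631.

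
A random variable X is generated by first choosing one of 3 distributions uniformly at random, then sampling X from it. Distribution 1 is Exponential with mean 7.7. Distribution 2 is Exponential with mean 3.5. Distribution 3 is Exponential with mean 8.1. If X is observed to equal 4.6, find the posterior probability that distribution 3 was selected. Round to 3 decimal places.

Likelihoods f(4.6 | ·): 1: 0.0714596; 2: 0.0767618; 3: 0.0699646.
Posterior ∝ prior × likelihood. Numerator for 3: 0.333333·0.0699646 = 0.0233215.
Normalizing constant: 0.333333·0.0714596 + 0.333333·0.0767618 + 0.333333·0.0699646 = 0.0727287.
P(3 | observation) = 0.0233215 / 0.0727287 = 0.320665.

0.321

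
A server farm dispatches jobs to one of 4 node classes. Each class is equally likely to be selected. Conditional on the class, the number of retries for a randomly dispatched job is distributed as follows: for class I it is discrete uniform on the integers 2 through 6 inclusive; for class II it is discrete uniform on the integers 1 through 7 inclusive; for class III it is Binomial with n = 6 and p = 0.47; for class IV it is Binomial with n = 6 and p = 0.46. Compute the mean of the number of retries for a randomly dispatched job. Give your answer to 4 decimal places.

Component means — I: 4; II: 4; III: 2.82; IV: 2.76.
E[X] = 0.25·4 + 0.25·4 + 0.25·2.82 + 0.25·2.76 = 3.395.

3.3950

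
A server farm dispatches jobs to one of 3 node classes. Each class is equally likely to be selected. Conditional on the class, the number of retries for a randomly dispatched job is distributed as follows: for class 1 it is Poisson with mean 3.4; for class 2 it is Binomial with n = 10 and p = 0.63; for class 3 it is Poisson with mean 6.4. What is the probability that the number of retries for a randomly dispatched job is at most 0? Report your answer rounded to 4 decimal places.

0.0117

Conditional on each class, P(X ≤ 0): 1: 0.0333733; 2: 4.80858e-05; 3: 0.00166156.
By total probability, P(X ≤ 0) = 0.333333·0.0333733 + 0.333333·4.80858e-05 + 0.333333·0.00166156 = 0.0116943.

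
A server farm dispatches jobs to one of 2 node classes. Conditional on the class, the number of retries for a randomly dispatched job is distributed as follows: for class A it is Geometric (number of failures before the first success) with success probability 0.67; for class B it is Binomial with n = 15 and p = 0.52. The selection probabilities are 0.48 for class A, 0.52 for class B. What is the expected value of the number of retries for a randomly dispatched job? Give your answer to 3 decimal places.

Component means — A: 0.492537; B: 7.8.
E[X] = 0.48·0.492537 + 0.52·7.8 = 4.29242.

4.292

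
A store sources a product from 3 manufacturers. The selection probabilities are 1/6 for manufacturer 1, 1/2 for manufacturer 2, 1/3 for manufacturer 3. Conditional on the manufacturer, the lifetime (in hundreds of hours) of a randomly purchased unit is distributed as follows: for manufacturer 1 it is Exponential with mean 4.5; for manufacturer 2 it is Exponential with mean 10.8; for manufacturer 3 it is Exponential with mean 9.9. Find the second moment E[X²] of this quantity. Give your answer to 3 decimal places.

188.730

For each component E[X²] = Var + (mean)², giving 1: 40.5; 2: 233.28; 3: 196.02.
Overall E[X²] = 0.166667·40.5 + 0.5·233.28 + 0.333333·196.02 = 188.73.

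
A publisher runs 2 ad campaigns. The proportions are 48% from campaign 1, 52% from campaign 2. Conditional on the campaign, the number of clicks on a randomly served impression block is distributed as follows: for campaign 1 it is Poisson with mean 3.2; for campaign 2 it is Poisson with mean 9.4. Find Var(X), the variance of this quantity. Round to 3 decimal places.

Per component, 1: μ=3.2, E[X²]=13.44; 2: μ=9.4, E[X²]=97.76.
E[X] = 0.48·3.2 + 0.52·9.4 = 6.424.
E[X²] = 0.48·13.44 + 0.52·97.76 = 57.2864.
Var(X) = E[X²] − (E[X])² = 57.2864 − 41.2678 = 16.0186.

16.019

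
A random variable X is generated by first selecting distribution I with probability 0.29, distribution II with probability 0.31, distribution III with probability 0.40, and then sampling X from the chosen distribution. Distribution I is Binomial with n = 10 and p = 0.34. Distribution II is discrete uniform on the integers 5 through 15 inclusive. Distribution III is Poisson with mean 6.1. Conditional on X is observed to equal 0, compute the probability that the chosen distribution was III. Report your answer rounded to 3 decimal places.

0.165

Likelihoods P(X=0 | ·): I: 0.0156834; II: 0; III: 0.00224287.
Posterior ∝ prior × likelihood. Numerator for III: 0.4·0.00224287 = 0.000897147.
Normalizing constant: 0.29·0.0156834 + 0.31·0 + 0.4·0.00224287 = 0.00544532.
P(III | observation) = 0.000897147 / 0.00544532 = 0.164756.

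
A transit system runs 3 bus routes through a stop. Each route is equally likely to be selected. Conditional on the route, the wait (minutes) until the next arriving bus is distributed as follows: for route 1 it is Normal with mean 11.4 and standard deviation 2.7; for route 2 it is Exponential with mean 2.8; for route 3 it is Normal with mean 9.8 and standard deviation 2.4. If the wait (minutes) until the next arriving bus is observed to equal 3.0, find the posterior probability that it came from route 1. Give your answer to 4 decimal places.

Likelihoods f(3.0 | ·): 1: 0.00116889; 2: 0.122328; 3: 0.00300254.
Posterior ∝ prior × likelihood. Numerator for 1: 0.333333·0.00116889 = 0.000389632.
Normalizing constant: 0.333333·0.00116889 + 0.333333·0.122328 + 0.333333·0.00300254 = 0.0421665.
P(1 | observation) = 0.000389632 / 0.0421665 = 0.00924031.

0.0092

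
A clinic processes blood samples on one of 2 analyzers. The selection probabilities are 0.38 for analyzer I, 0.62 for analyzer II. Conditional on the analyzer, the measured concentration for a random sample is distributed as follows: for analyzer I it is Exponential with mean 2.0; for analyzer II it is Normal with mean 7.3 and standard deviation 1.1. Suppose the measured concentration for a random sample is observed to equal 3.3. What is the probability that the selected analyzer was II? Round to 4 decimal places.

Likelihoods f(3.3 | ·): I: 0.096025; II: 0.000487696.
Posterior ∝ prior × likelihood. Numerator for II: 0.62·0.000487696 = 0.000302371.
Normalizing constant: 0.38·0.096025 + 0.62·0.000487696 = 0.0367919.
P(II | observation) = 0.000302371 / 0.0367919 = 0.00821843.

0.0082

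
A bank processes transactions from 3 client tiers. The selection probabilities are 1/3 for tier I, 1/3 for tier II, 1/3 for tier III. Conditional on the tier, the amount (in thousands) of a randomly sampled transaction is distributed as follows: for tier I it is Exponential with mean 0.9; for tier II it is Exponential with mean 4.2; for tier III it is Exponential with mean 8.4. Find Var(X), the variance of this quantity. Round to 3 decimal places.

39.090

Per component, I: μ=0.9, E[X²]=1.62; II: μ=4.2, E[X²]=35.28; III: μ=8.4, E[X²]=141.12.
E[X] = 0.333333·0.9 + 0.333333·4.2 + 0.333333·8.4 = 4.5.
E[X²] = 0.333333·1.62 + 0.333333·35.28 + 0.333333·141.12 = 59.34.
Var(X) = E[X²] − (E[X])² = 59.34 − 20.25 = 39.09.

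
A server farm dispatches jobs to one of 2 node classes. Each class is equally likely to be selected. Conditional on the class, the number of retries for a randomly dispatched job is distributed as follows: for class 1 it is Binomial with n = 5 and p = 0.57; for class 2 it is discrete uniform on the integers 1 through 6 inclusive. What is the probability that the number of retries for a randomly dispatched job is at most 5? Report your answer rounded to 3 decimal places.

0.917

Conditional on each class, P(X ≤ 5): 1: 1; 2: 0.833333.
By total probability, P(X ≤ 5) = 0.5·1 + 0.5·0.833333 = 0.916667.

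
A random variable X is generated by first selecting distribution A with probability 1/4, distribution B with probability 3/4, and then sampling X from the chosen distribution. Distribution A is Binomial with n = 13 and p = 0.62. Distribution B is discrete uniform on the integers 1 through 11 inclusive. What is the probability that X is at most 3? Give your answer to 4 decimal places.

Conditional on each component, P(X ≤ 3): A: 0.00507117; B: 0.272727.
By total probability, P(X ≤ 3) = 0.25·0.00507117 + 0.75·0.272727 = 0.205813.

0.2058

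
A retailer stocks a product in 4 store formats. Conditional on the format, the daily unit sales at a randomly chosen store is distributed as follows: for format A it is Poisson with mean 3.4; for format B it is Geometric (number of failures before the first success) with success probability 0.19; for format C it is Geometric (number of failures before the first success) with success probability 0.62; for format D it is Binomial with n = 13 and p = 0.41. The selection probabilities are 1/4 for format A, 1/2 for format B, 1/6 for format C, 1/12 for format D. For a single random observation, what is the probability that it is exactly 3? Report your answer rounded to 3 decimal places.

0.119

Conditional on each format, P(X = 3): A: 0.218617; B: 0.100974; C: 0.0340206; D: 0.100748.
By total probability, P(X = 3) = 0.25·0.218617 + 0.5·0.100974 + 0.166667·0.0340206 + 0.0833333·0.100748 = 0.119207.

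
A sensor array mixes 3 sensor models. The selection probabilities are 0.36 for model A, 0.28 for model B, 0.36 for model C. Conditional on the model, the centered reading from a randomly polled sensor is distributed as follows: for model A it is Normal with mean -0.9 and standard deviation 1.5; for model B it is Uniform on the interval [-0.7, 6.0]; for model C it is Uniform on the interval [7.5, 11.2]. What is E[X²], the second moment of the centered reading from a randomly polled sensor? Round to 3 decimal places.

For each component E[X²] = Var + (mean)², giving A: 3.06; B: 10.7633; C: 88.5633.
Overall E[X²] = 0.36·3.06 + 0.28·10.7633 + 0.36·88.5633 = 35.9981.

35.998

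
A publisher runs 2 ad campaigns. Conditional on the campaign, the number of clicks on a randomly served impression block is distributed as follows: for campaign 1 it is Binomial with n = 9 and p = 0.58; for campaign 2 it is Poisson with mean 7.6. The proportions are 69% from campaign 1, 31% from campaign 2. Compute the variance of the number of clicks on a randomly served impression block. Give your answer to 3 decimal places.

5.080

Per component, 1: μ=5.22, E[X²]=29.4408; 2: μ=7.6, E[X²]=65.36.
E[X] = 0.69·5.22 + 0.31·7.6 = 5.9578.
E[X²] = 0.69·29.4408 + 0.31·65.36 = 40.5758.
Var(X) = E[X²] − (E[X])² = 40.5758 − 35.4954 = 5.08037.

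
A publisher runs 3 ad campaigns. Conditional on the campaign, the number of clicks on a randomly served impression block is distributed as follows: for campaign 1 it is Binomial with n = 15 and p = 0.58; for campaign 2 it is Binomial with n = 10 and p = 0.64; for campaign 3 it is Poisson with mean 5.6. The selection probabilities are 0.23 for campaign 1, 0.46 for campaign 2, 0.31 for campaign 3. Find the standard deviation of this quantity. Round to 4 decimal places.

2.2299

Per component, 1: μ=8.7, E[X²]=79.344; 2: μ=6.4, E[X²]=43.264; 3: μ=5.6, E[X²]=36.96.
E[X] = 0.23·8.7 + 0.46·6.4 + 0.31·5.6 = 6.681.
E[X²] = 0.23·79.344 + 0.46·43.264 + 0.31·36.96 = 49.6082.
Var(X) = E[X²] − (E[X])² = 49.6082 − 44.6358 = 4.9724.
SD(X) = √4.9724 = 2.22989.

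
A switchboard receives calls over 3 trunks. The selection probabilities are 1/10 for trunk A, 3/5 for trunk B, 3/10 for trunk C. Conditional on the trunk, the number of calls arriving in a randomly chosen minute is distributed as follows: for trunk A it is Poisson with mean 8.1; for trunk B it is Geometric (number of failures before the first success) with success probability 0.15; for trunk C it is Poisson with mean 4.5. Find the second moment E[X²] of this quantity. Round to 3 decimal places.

For each component E[X²] = Var + (mean)², giving A: 73.71; B: 69.8889; C: 24.75.
Overall E[X²] = 0.1·73.71 + 0.6·69.8889 + 0.3·24.75 = 56.7293.

56.729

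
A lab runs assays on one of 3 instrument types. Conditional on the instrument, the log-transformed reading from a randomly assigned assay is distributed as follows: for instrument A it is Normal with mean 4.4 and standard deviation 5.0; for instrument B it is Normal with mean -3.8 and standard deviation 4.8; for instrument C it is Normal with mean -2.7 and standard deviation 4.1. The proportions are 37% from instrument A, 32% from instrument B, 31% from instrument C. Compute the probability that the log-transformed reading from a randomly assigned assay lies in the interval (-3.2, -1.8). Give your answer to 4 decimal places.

0.0937

Conditional on each instrument, P(-3.2 < X < -1.8): A: 0.0432322; B: 0.111801; C: 0.135406.
By total probability, P(-3.2 < X < -1.8) = 0.37·0.0432322 + 0.32·0.111801 + 0.31·0.135406 = 0.0937479.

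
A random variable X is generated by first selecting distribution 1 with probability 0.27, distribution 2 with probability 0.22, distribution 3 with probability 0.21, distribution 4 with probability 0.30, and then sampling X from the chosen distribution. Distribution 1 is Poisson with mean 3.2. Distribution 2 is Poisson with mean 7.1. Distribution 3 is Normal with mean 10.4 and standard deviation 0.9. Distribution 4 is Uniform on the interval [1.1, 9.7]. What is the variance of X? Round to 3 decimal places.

Per component, 1: μ=3.2, E[X²]=13.44; 2: μ=7.1, E[X²]=57.51; 3: μ=10.4, E[X²]=108.97; 4: μ=5.4, E[X²]=35.3233.
E[X] = 0.27·3.2 + 0.22·7.1 + 0.21·10.4 + 0.3·5.4 = 6.23.
E[X²] = 0.27·13.44 + 0.22·57.51 + 0.21·108.97 + 0.3·35.3233 = 49.7617.
Var(X) = E[X²] − (E[X])² = 49.7617 − 38.8129 = 10.9488.

10.949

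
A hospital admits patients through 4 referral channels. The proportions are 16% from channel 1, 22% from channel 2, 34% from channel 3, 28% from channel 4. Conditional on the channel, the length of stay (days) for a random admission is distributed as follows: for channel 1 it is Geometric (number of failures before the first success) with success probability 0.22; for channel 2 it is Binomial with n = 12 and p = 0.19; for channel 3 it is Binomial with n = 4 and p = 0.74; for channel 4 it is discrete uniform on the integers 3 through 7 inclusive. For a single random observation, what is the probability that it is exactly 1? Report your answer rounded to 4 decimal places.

Conditional on each channel, P(X = 1): 1: 0.1716; 2: 0.224528; 3: 0.052025; 4: 0.
By total probability, P(X = 1) = 0.16·0.1716 + 0.22·0.224528 + 0.34·0.052025 + 0.28·0 = 0.0945406.

0.0945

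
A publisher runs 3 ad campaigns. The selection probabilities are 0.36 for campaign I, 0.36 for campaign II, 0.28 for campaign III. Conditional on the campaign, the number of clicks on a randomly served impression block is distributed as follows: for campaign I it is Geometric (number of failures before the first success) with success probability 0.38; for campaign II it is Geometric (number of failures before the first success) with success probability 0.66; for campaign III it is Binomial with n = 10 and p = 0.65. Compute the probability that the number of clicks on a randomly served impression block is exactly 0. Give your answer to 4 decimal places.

Conditional on each campaign, P(X = 0): I: 0.38; II: 0.66; III: 2.75855e-05.
By total probability, P(X = 0) = 0.36·0.38 + 0.36·0.66 + 0.28·2.75855e-05 = 0.374408.

0.3744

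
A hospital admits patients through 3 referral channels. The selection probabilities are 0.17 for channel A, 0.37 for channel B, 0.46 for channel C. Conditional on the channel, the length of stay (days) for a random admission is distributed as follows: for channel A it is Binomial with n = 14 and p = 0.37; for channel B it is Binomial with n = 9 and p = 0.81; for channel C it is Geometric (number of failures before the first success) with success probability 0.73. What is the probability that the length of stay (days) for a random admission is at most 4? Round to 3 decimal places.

0.527

Conditional on each channel, P(X ≤ 4): A: 0.362192; B: 0.0157541; C: 0.998565.
By total probability, P(X ≤ 4) = 0.17·0.362192 + 0.37·0.0157541 + 0.46·0.998565 = 0.526742.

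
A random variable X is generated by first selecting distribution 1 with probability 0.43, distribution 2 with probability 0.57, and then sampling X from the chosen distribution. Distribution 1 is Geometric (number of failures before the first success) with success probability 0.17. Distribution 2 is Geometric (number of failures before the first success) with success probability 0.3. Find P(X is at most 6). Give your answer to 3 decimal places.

0.836

Conditional on each component, P(X ≤ 6): 1: 0.728639; 2: 0.917646.
By total probability, P(X ≤ 6) = 0.43·0.728639 + 0.57·0.917646 = 0.836373.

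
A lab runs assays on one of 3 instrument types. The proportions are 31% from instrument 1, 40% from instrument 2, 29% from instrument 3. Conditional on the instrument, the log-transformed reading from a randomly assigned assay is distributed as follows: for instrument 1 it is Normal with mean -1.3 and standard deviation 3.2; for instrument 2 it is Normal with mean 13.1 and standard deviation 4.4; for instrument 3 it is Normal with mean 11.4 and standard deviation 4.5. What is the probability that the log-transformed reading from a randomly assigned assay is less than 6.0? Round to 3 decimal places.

0.361

Conditional on each instrument, P(X < 6.0): 1: 0.988733; 2: 0.0533032; 3: 0.11507.
By total probability, P(X < 6.0) = 0.31·0.988733 + 0.4·0.0533032 + 0.29·0.11507 = 0.361199.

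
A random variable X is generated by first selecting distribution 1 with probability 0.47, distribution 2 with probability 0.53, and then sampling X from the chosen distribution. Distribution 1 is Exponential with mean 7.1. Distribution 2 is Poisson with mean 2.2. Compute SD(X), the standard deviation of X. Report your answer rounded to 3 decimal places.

5.553

Per component, 1: μ=7.1, E[X²]=100.82; 2: μ=2.2, E[X²]=7.04.
E[X] = 0.47·7.1 + 0.53·2.2 = 4.503.
E[X²] = 0.47·100.82 + 0.53·7.04 = 51.1166.
Var(X) = E[X²] − (E[X])² = 51.1166 − 20.277 = 30.8396.
SD(X) = √30.8396 = 5.55334.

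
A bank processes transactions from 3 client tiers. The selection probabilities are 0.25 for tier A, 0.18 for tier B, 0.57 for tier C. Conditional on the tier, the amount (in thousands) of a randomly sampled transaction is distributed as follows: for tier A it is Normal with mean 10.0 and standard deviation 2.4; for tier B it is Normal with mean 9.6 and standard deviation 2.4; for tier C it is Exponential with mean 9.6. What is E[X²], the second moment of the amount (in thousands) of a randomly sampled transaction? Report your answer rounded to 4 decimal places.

149.1280

For each component E[X²] = Var + (mean)², giving A: 105.76; B: 97.92; C: 184.32.
Overall E[X²] = 0.25·105.76 + 0.18·97.92 + 0.57·184.32 = 149.128.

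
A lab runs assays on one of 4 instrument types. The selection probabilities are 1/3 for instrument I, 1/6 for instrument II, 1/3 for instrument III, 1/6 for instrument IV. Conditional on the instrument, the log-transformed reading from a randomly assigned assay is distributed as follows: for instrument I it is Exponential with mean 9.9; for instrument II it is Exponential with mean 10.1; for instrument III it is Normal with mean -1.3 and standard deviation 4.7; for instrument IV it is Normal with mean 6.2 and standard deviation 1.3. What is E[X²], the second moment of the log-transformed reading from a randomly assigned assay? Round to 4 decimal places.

113.9583

For each component E[X²] = Var + (mean)², giving I: 196.02; II: 204.02; III: 23.78; IV: 40.13.
Overall E[X²] = 0.333333·196.02 + 0.166667·204.02 + 0.333333·23.78 + 0.166667·40.13 = 113.958.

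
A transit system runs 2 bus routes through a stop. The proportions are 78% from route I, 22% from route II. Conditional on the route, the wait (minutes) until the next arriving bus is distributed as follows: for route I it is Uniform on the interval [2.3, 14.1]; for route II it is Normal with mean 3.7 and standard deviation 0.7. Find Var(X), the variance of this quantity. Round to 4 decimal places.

12.6333

Per component, I: μ=8.2, E[X²]=78.8433; II: μ=3.7, E[X²]=14.18.
E[X] = 0.78·8.2 + 0.22·3.7 = 7.21.
E[X²] = 0.78·78.8433 + 0.22·14.18 = 64.6174.
Var(X) = E[X²] − (E[X])² = 64.6174 − 51.9841 = 12.6333.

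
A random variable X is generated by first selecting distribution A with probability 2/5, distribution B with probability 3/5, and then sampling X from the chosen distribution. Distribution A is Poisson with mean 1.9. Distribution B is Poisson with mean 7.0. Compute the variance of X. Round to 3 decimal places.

11.202

Per component, A: μ=1.9, E[X²]=5.51; B: μ=7, E[X²]=56.
E[X] = 0.4·1.9 + 0.6·7 = 4.96.
E[X²] = 0.4·5.51 + 0.6·56 = 35.804.
Var(X) = E[X²] − (E[X])² = 35.804 − 24.6016 = 11.2024.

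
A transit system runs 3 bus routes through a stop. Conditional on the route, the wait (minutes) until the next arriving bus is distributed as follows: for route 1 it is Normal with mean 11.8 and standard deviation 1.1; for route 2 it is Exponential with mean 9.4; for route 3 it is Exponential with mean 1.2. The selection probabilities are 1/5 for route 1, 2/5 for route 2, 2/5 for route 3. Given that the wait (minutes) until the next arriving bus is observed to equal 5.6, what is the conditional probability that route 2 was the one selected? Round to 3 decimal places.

0.882

Likelihoods f(5.6 | ·): 1: 4.582e-08; 2: 0.0586332; 3: 0.0078363.
Posterior ∝ prior × likelihood. Numerator for 2: 0.4·0.0586332 = 0.0234533.
Normalizing constant: 0.2·4.582e-08 + 0.4·0.0586332 + 0.4·0.0078363 = 0.0265878.
P(2 | observation) = 0.0234533 / 0.0265878 = 0.882106.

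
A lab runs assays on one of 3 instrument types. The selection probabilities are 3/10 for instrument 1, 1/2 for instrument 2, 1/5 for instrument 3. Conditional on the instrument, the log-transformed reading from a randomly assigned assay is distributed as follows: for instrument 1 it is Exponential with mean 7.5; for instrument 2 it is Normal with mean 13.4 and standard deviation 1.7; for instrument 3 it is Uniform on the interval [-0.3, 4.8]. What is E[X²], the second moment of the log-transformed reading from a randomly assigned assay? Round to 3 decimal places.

126.421

For each component E[X²] = Var + (mean)², giving 1: 112.5; 2: 182.45; 3: 7.23.
Overall E[X²] = 0.3·112.5 + 0.5·182.45 + 0.2·7.23 = 126.421.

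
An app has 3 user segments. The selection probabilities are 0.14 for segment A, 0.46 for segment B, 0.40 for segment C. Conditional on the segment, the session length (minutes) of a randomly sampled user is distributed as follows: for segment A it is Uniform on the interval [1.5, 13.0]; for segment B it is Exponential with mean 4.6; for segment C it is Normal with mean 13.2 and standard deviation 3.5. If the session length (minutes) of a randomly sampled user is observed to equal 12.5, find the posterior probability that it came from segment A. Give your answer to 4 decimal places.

0.1918

Likelihoods f(12.5 | ·): A: 0.0869565; B: 0.014358; C: 0.111726.
Posterior ∝ prior × likelihood. Numerator for A: 0.14·0.0869565 = 0.0121739.
Normalizing constant: 0.14·0.0869565 + 0.46·0.014358 + 0.4·0.111726 = 0.0634692.
P(A | observation) = 0.0121739 / 0.0634692 = 0.191808.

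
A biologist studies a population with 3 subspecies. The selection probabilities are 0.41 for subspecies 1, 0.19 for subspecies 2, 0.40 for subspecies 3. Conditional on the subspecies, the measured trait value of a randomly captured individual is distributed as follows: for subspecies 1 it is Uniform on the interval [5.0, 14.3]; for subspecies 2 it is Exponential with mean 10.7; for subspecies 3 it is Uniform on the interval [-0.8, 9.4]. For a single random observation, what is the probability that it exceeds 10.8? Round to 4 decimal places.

Conditional on each subspecies, P(X > 10.8): 1: 0.376344; 2: 0.364457; 3: 0.
By total probability, P(X > 10.8) = 0.41·0.376344 + 0.19·0.364457 + 0.4·0 = 0.223548.

0.2235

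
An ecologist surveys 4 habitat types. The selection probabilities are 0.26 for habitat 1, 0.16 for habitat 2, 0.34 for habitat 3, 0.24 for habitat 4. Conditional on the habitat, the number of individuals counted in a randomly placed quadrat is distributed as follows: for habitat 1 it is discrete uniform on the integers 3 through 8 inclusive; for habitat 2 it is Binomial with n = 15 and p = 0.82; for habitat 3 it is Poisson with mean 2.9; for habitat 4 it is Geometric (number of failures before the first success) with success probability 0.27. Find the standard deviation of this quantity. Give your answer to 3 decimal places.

Per component, 1: μ=5.5, E[X²]=33.1667; 2: μ=12.3, E[X²]=153.504; 3: μ=2.9, E[X²]=11.31; 4: μ=2.7037, E[X²]=17.3237.
E[X] = 0.26·5.5 + 0.16·12.3 + 0.34·2.9 + 0.24·2.7037 = 5.03289.
E[X²] = 0.26·33.1667 + 0.16·153.504 + 0.34·11.31 + 0.24·17.3237 = 41.1871.
Var(X) = E[X²] − (E[X])² = 41.1871 − 25.33 = 15.8571.
SD(X) = √15.8571 = 3.9821.

3.982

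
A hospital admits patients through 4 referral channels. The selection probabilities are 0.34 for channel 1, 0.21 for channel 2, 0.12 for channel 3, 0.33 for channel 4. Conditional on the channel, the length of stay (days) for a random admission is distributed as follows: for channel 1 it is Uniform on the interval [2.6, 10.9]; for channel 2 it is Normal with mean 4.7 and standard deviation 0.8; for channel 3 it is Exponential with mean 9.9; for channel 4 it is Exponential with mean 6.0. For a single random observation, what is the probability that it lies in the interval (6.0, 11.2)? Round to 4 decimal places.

0.3088

Conditional on each channel, P(6.0 < X < 11.2): 1: 0.590361; 2: 0.0520813; 3: 0.222886; 4: 0.213241.
By total probability, P(6.0 < X < 11.2) = 0.34·0.590361 + 0.21·0.0520813 + 0.12·0.222886 + 0.33·0.213241 = 0.308776.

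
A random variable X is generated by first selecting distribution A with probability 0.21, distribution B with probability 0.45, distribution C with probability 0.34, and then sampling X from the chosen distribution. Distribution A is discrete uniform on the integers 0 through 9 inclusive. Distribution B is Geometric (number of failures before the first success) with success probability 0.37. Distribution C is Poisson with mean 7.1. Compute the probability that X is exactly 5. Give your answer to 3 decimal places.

Conditional on each component, P(X = 5): A: 0.1; B: 0.0367202; C: 0.124057.
By total probability, P(X = 5) = 0.21·0.1 + 0.45·0.0367202 + 0.34·0.124057 = 0.0797033.

0.080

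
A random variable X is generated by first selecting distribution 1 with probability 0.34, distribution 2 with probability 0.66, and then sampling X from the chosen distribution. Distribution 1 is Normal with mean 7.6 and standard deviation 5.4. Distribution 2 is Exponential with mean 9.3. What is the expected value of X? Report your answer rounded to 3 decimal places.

Component means — 1: 7.6; 2: 9.3.
E[X] = 0.34·7.6 + 0.66·9.3 = 8.722.

8.722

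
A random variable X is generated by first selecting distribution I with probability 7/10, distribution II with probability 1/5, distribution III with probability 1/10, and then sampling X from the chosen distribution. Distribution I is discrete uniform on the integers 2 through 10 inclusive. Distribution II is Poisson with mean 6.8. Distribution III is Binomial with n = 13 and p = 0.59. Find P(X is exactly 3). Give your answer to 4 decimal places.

Conditional on each component, P(X = 3): I: 0.111111; II: 0.0583678; III: 0.00788425.
By total probability, P(X = 3) = 0.7·0.111111 + 0.2·0.0583678 + 0.1·0.00788425 = 0.0902398.

0.0902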